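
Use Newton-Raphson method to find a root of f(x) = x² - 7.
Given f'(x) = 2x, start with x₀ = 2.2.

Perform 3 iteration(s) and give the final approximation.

f(x) = x² - 7
f'(x) = 2x
x₀ = 2.2

Newton-Raphson formula: x_{n+1} = x_n - f(x_n)/f'(x_n)

Iteration 1:
  f(2.200000) = -2.160000
  f'(2.200000) = 4.400000
  x_1 = 2.200000 - (-2.160000)/4.400000 = 2.690909
Iteration 2:
  f(2.690909) = 0.240992
  f'(2.690909) = 5.381818
  x_2 = 2.690909 - 0.240992/5.381818 = 2.646130
Iteration 3:
  f(2.646130) = 0.002005
  f'(2.646130) = 5.292260
  x_3 = 2.646130 - 0.002005/5.292260 = 2.645751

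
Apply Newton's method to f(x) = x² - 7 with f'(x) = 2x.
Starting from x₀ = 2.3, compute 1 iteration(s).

f(x) = x² - 7
f'(x) = 2x
x₀ = 2.3

Newton-Raphson formula: x_{n+1} = x_n - f(x_n)/f'(x_n)

Iteration 1:
  f(2.300000) = -1.710000
  f'(2.300000) = 4.600000
  x_1 = 2.300000 - (-1.710000)/4.600000 = 2.671739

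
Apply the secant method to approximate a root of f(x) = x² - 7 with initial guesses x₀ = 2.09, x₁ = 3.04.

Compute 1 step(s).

f(x) = x² - 7
x₀ = 2.09, x₁ = 3.04

Secant formula: x_{n+1} = x_n - f(x_n)(x_n - x_{n-1})/(f(x_n) - f(x_{n-1}))

Iteration 1:
  f(2.090000) = -2.631900
  f(3.040000) = 2.241600
  x_2 = 3.040000 - 2.241600×(3.040000 - 2.090000)/(2.241600 - (-2.631900))
       = 2.603041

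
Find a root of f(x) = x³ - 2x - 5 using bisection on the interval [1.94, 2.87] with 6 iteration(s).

f(x) = x³ - 2x - 5
Initial interval: [1.94, 2.87]

Iteration 1:
  c_1 = (1.940000 + 2.870000)/2 = 2.405000
  f(c_1) = f(2.405000) = 4.100580
  f(a) × f(c) < 0, new interval: [1.940000, 2.405000]
Iteration 2:
  c_2 = (1.940000 + 2.405000)/2 = 2.172500
  f(c_2) = f(2.172500) = 0.908670
  f(a) × f(c) < 0, new interval: [1.940000, 2.172500]
Iteration 3:
  c_3 = (1.940000 + 2.172500)/2 = 2.056250
  f(c_3) = f(2.056250) = -0.418338
  f(a) × f(c) ≥ 0, new interval: [2.056250, 2.172500]
Iteration 4:
  c_4 = (2.056250 + 2.172500)/2 = 2.114375
  f(c_4) = f(2.114375) = 0.223736
  f(a) × f(c) < 0, new interval: [2.056250, 2.114375]
Iteration 5:
  c_5 = (2.056250 + 2.114375)/2 = 2.085313
  f(c_5) = f(2.085313) = -0.102585
  f(a) × f(c) ≥ 0, new interval: [2.085313, 2.114375]
Iteration 6:
  c_6 = (2.085313 + 2.114375)/2 = 2.099844
  f(c_6) = f(2.099844) = 0.059245
  f(a) × f(c) < 0, new interval: [2.085313, 2.099844]

After 6 iteration(s), the approximation is c_6 = 2.099844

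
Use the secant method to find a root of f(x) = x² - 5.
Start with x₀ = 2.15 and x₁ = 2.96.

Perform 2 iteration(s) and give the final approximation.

f(x) = x² - 5
x₀ = 2.15, x₁ = 2.96

Secant formula: x_{n+1} = x_n - f(x_n)(x_n - x_{n-1})/(f(x_n) - f(x_{n-1}))

Iteration 1:
  f(2.150000) = -0.377500
  f(2.960000) = 3.761600
  x_2 = 2.960000 - 3.761600×(2.960000 - 2.150000)/(3.761600 - (-0.377500))
       = 2.223875
Iteration 2:
  f(2.960000) = 3.761600
  f(2.223875) = -0.054381
  x_3 = 2.223875 - (-0.054381)×(2.223875 - 2.960000)/(-0.054381 - 3.761600)
       = 2.234365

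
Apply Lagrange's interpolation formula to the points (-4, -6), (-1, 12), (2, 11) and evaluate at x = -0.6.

Lagrange interpolation formula:
P(x) = Σ yᵢ × Lᵢ(x)
where Lᵢ(x) = Π_{j≠i} (x - xⱼ)/(xᵢ - xⱼ)

L_0(-0.6) = (-0.6 - (-1))/(-4 - (-1)) × (-0.6 - 2)/(-4 - 2) = -0.057778
L_1(-0.6) = (-0.6 - (-4))/(-1 - (-4)) × (-0.6 - 2)/(-1 - 2) = 0.982222
L_2(-0.6) = (-0.6 - (-4))/(2 - (-4)) × (-0.6 - (-1))/(2 - (-1)) = 0.075556

P(-0.6) = (-6)×L_0(-0.6) + 12×L_1(-0.6) + 11×L_2(-0.6)
P(-0.6) = 12.964444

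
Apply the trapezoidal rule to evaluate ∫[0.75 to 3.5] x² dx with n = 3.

f(x) = x²
a = 0.75, b = 3.5, n = 3
h = (b - a)/n = 0.916667

Trapezoidal rule: (h/2)[f(x₀) + 2f(x₁) + 2f(x₂) + ... + f(xₙ)]

x_0 = 0.7500, f(x_0) = 0.562500, coefficient = 1
x_1 = 1.6667, f(x_1) = 2.777778, coefficient = 2
x_2 = 2.5833, f(x_2) = 6.673611, coefficient = 2
x_3 = 3.5000, f(x_3) = 12.250000, coefficient = 1

I ≈ (0.916667/2) × 31.715278 = 14.536169
Exact value: 14.151042
Error: 0.385127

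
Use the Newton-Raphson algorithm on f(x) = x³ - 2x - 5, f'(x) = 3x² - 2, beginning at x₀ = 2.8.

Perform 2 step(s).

f(x) = x³ - 2x - 5
f'(x) = 3x² - 2
x₀ = 2.8

Newton-Raphson formula: x_{n+1} = x_n - f(x_n)/f'(x_n)

Iteration 1:
  f(2.800000) = 11.352000
  f'(2.800000) = 21.520000
  x_1 = 2.800000 - 11.352000/21.520000 = 2.272491
Iteration 2:
  f(2.272491) = 2.190647
  f'(2.272491) = 13.492642
  x_2 = 2.272491 - 2.190647/13.492642 = 2.110132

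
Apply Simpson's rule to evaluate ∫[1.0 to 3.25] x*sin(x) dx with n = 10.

f(x) = x*sin(x)
a = 1.0, b = 3.25, n = 10
h = (b - a)/n = 0.225000

Simpson's rule: (h/3)[f(x₀) + 4f(x₁) + 2f(x₂) + ... + f(xₙ)]

x_0 = 1.0000, f(x_0) = 0.841471, coefficient = 1
x_1 = 1.2250, f(x_1) = 1.152487, coefficient = 4
x_2 = 1.4500, f(x_2) = 1.439434, coefficient = 2
x_3 = 1.6750, f(x_3) = 1.665914, coefficient = 4
x_4 = 1.9000, f(x_4) = 1.797970, coefficient = 2
x_5 = 2.1250, f(x_5) = 1.806930, coefficient = 4
x_6 = 2.3500, f(x_6) = 1.671962, coefficient = 2
x_7 = 2.5750, f(x_7) = 1.382158, coefficient = 4
x_8 = 2.8000, f(x_8) = 0.937967, coefficient = 2
x_9 = 3.0250, f(x_9) = 0.351894, coefficient = 4
x_10 = 3.2500, f(x_10) = -0.351634, coefficient = 1

I ≈ (0.225000/3) × 37.622035 = 2.821653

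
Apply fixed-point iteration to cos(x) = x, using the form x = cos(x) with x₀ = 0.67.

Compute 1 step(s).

Equation: cos(x) = x
Fixed-point form: x = cos(x)
x₀ = 0.67

x_1 = g(0.670000) = 0.783822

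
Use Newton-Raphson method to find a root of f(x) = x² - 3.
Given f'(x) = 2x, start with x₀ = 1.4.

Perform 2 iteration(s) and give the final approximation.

f(x) = x² - 3
f'(x) = 2x
x₀ = 1.4

Newton-Raphson formula: x_{n+1} = x_n - f(x_n)/f'(x_n)

Iteration 1:
  f(1.400000) = -1.040000
  f'(1.400000) = 2.800000
  x_1 = 1.400000 - (-1.040000)/2.800000 = 1.771429
Iteration 2:
  f(1.771429) = 0.137959
  f'(1.771429) = 3.542857
  x_2 = 1.771429 - 0.137959/3.542857 = 1.732488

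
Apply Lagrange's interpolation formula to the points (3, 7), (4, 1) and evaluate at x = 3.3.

Lagrange interpolation formula:
P(x) = Σ yᵢ × Lᵢ(x)
where Lᵢ(x) = Π_{j≠i} (x - xⱼ)/(xᵢ - xⱼ)

L_0(3.3) = (3.3 - 4)/(3 - 4) = 0.700000
L_1(3.3) = (3.3 - 3)/(4 - 3) = 0.300000

P(3.3) = 7×L_0(3.3) + 1×L_1(3.3)
P(3.3) = 5.200000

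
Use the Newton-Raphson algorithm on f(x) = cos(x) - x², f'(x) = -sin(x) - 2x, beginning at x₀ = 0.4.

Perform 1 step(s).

f(x) = cos(x) - x²
f'(x) = -sin(x) - 2x
x₀ = 0.4

Newton-Raphson formula: x_{n+1} = x_n - f(x_n)/f'(x_n)

Iteration 1:
  f(0.400000) = 0.761061
  f'(0.400000) = -1.189418
  x_1 = 0.400000 - 0.761061/(-1.189418) = 1.039860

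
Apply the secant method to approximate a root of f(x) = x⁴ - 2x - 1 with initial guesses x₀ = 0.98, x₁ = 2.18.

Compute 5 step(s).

f(x) = x⁴ - 2x - 1
x₀ = 0.98, x₁ = 2.18

Secant formula: x_{n+1} = x_n - f(x_n)(x_n - x_{n-1})/(f(x_n) - f(x_{n-1}))

Iteration 1:
  f(0.980000) = -2.037632
  f(2.180000) = 17.225306
  x_2 = 2.180000 - 17.225306×(2.180000 - 0.980000)/(17.225306 - (-2.037632))
       = 1.106936
Iteration 2:
  f(2.180000) = 17.225306
  f(1.106936) = -1.712494
  x_3 = 1.106936 - (-1.712494)×(1.106936 - 2.180000)/(-1.712494 - 17.225306)
       = 1.203970
Iteration 3:
  f(1.106936) = -1.712494
  f(1.203970) = -1.306762
  x_4 = 1.203970 - (-1.306762)×(1.203970 - 1.106936)/(-1.306762 - (-1.712494))
       = 1.516493
Iteration 4:
  f(1.203970) = -1.306762
  f(1.516493) = 1.255871
  x_5 = 1.516493 - 1.255871×(1.516493 - 1.203970)/(1.255871 - (-1.306762))
       = 1.363335
Iteration 5:
  f(1.516493) = 1.255871
  f(1.363335) = -0.271971
  x_6 = 1.363335 - (-0.271971)×(1.363335 - 1.516493)/(-0.271971 - 1.255871)
       = 1.390599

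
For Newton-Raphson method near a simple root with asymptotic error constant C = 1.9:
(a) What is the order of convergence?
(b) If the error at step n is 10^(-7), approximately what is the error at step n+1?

(a) Newton-Raphson has quadratic (order 2) convergence near simple roots.
    This means |e_{n+1}| ≈ C|e_n|².

(b) With |e_n| = 10^(-7) and C = 1.9:
    |e_{n+1}| ≈ 1.9 × (10^(-7))² = 1.9 × 10^(-14)

(a) 2 (quadratic); (b) |e_{n+1}| ≈ 1.900e-14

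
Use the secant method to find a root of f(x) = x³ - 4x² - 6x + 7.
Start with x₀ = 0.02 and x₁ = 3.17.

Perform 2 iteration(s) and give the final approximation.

f(x) = x³ - 4x² - 6x + 7
x₀ = 0.02, x₁ = 3.17

Secant formula: x_{n+1} = x_n - f(x_n)(x_n - x_{n-1})/(f(x_n) - f(x_{n-1}))

Iteration 1:
  f(0.020000) = 6.878408
  f(3.170000) = -20.360587
  x_2 = 3.170000 - (-20.360587)×(3.170000 - 0.020000)/(-20.360587 - 6.878408)
       = 0.815440
Iteration 2:
  f(3.170000) = -20.360587
  f(0.815440) = -0.010189
  x_3 = 0.815440 - (-0.010189)×(0.815440 - 3.170000)/(-0.010189 - (-20.360587))
       = 0.814261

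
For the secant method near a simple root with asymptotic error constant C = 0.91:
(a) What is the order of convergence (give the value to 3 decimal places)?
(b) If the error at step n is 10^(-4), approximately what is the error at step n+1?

(a) Secant method has superlinear convergence with order φ = (1+√5)/2 ≈ 1.618.
    This means |e_{n+1}| ≈ C|e_n|^1.618.

(b) With |e_n| = 10^(-4) and C = 0.91:
    |e_{n+1}| ≈ 0.91 × (10^(-4))^1.618 = 0.91 × 10^(-6.47)

(a) ≈ 1.618 (golden ratio); (b) |e_{n+1}| ≈ 3.068e-07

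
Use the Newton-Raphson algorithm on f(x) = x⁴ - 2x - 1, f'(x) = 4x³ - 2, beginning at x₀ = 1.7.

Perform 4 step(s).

f(x) = x⁴ - 2x - 1
f'(x) = 4x³ - 2
x₀ = 1.7

Newton-Raphson formula: x_{n+1} = x_n - f(x_n)/f'(x_n)

Iteration 1:
  f(1.700000) = 3.952100
  f'(1.700000) = 17.652000
  x_1 = 1.700000 - 3.952100/17.652000 = 1.476110
Iteration 2:
  f(1.476110) = 0.795392
  f'(1.476110) = 10.865198
  x_2 = 1.476110 - 0.795392/10.865198 = 1.402905
Iteration 3:
  f(1.402905) = 0.067773
  f'(1.402905) = 9.044464
  x_3 = 1.402905 - 0.067773/9.044464 = 1.395412
Iteration 4:
  f(1.395412) = 0.000661
  f'(1.395412) = 8.868432
  x_4 = 1.395412 - 0.000661/8.868432 = 1.395337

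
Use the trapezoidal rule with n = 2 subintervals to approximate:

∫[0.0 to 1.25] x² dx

f(x) = x²
a = 0.0, b = 1.25, n = 2
h = (b - a)/n = 0.625000

Trapezoidal rule: (h/2)[f(x₀) + 2f(x₁) + 2f(x₂) + ... + f(xₙ)]

x_0 = 0.0000, f(x_0) = 0.000000, coefficient = 1
x_1 = 0.6250, f(x_1) = 0.390625, coefficient = 2
x_2 = 1.2500, f(x_2) = 1.562500, coefficient = 1

I ≈ (0.625000/2) × 2.343750 = 0.732422
Exact value: 0.651042
Error: 0.081380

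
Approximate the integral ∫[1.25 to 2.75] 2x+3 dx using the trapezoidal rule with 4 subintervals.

f(x) = 2x+3
a = 1.25, b = 2.75, n = 4
h = (b - a)/n = 0.375000

Trapezoidal rule: (h/2)[f(x₀) + 2f(x₁) + 2f(x₂) + ... + f(xₙ)]

x_0 = 1.2500, f(x_0) = 5.500000, coefficient = 1
x_1 = 1.6250, f(x_1) = 6.250000, coefficient = 2
x_2 = 2.0000, f(x_2) = 7.000000, coefficient = 2
x_3 = 2.3750, f(x_3) = 7.750000, coefficient = 2
x_4 = 2.7500, f(x_4) = 8.500000, coefficient = 1

I ≈ (0.375000/2) × 56.000000 = 10.500000
Exact value: 10.500000
Error: 0.000000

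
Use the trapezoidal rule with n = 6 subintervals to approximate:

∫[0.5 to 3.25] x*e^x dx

f(x) = x*e^x
a = 0.5, b = 3.25, n = 6
h = (b - a)/n = 0.458333

Trapezoidal rule: (h/2)[f(x₀) + 2f(x₁) + 2f(x₂) + ... + f(xₙ)]

x_0 = 0.5000, f(x_0) = 0.824361, coefficient = 1
x_1 = 0.9583, f(x_1) = 2.498708, coefficient = 2
x_2 = 1.4167, f(x_2) = 5.841417, coefficient = 2
x_3 = 1.8750, f(x_3) = 12.226536, coefficient = 2
x_4 = 2.3333, f(x_4) = 24.061937, coefficient = 2
x_5 = 2.7917, f(x_5) = 45.526995, coefficient = 2
x_6 = 3.2500, f(x_6) = 83.818605, coefficient = 1

I ≈ (0.458333/2) × 264.954150 = 60.718659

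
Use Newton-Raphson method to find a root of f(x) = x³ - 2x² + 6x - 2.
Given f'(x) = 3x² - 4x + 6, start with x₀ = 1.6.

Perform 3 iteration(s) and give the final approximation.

f(x) = x³ - 2x² + 6x - 2
f'(x) = 3x² - 4x + 6
x₀ = 1.6

Newton-Raphson formula: x_{n+1} = x_n - f(x_n)/f'(x_n)

Iteration 1:
  f(1.600000) = 6.576000
  f'(1.600000) = 7.280000
  x_1 = 1.600000 - 6.576000/7.280000 = 0.696703
Iteration 2:
  f(0.696703) = 1.547605
  f'(0.696703) = 4.669373
  x_2 = 0.696703 - 1.547605/4.669373 = 0.365266
Iteration 3:
  f(0.365266) = -0.026510
  f'(0.365266) = 4.939194
  x_3 = 0.365266 - (-0.026510)/4.939194 = 0.370633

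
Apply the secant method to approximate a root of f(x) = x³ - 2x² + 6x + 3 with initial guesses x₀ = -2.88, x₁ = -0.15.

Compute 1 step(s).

f(x) = x³ - 2x² + 6x + 3
x₀ = -2.88, x₁ = -0.15

Secant formula: x_{n+1} = x_n - f(x_n)(x_n - x_{n-1})/(f(x_n) - f(x_{n-1}))

Iteration 1:
  f(-2.880000) = -54.756672
  f(-0.150000) = 2.051625
  x_2 = -0.150000 - 2.051625×(-0.150000 - (-2.880000))/(2.051625 - (-54.756672))
       = -0.248594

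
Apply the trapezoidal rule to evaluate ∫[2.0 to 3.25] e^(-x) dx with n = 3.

f(x) = e^(-x)
a = 2.0, b = 3.25, n = 3
h = (b - a)/n = 0.416667

Trapezoidal rule: (h/2)[f(x₀) + 2f(x₁) + 2f(x₂) + ... + f(xₙ)]

x_0 = 2.0000, f(x_0) = 0.135335, coefficient = 1
x_1 = 2.4167, f(x_1) = 0.089219, coefficient = 2
x_2 = 2.8333, f(x_2) = 0.058816, coefficient = 2
x_3 = 3.2500, f(x_3) = 0.038774, coefficient = 1

I ≈ (0.416667/2) × 0.470179 = 0.097954
Exact value: 0.096561
Error: 0.001393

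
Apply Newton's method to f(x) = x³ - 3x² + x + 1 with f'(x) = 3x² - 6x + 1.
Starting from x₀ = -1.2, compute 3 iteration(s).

f(x) = x³ - 3x² + x + 1
f'(x) = 3x² - 6x + 1
x₀ = -1.2

Newton-Raphson formula: x_{n+1} = x_n - f(x_n)/f'(x_n)

Iteration 1:
  f(-1.200000) = -6.248000
  f'(-1.200000) = 12.520000
  x_1 = -1.200000 - (-6.248000)/12.520000 = -0.700958
Iteration 2:
  f(-0.700958) = -1.519398
  f'(-0.700958) = 6.679779
  x_2 = -0.700958 - (-1.519398)/6.679779 = -0.473496
Iteration 3:
  f(-0.473496) = -0.252249
  f'(-0.473496) = 4.513573
  x_3 = -0.473496 - (-0.252249)/4.513573 = -0.417609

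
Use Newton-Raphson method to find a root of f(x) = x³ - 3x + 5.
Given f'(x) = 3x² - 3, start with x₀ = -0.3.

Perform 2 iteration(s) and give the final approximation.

f(x) = x³ - 3x + 5
f'(x) = 3x² - 3
x₀ = -0.3

Newton-Raphson formula: x_{n+1} = x_n - f(x_n)/f'(x_n)

Iteration 1:
  f(-0.300000) = 5.873000
  f'(-0.300000) = -2.730000
  x_1 = -0.300000 - 5.873000/(-2.730000) = 1.851282
Iteration 2:
  f(1.851282) = 5.790951
  f'(1.851282) = 7.281736
  x_2 = 1.851282 - 5.790951/7.281736 = 1.056011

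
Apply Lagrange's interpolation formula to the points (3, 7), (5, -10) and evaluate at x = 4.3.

Lagrange interpolation formula:
P(x) = Σ yᵢ × Lᵢ(x)
where Lᵢ(x) = Π_{j≠i} (x - xⱼ)/(xᵢ - xⱼ)

L_0(4.3) = (4.3 - 5)/(3 - 5) = 0.350000
L_1(4.3) = (4.3 - 3)/(5 - 3) = 0.650000

P(4.3) = 7×L_0(4.3) + (-10)×L_1(4.3)
P(4.3) = -4.050000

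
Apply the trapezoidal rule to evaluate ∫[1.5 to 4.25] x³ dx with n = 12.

f(x) = x³
a = 1.5, b = 4.25, n = 12
h = (b - a)/n = 0.229167

Trapezoidal rule: (h/2)[f(x₀) + 2f(x₁) + 2f(x₂) + ... + f(xₙ)]

x_0 = 1.5000, f(x_0) = 3.375000, coefficient = 1
x_1 = 1.7292, f(x_1) = 5.170238, coefficient = 2
x_2 = 1.9583, f(x_2) = 7.510344, coefficient = 2
x_3 = 2.1875, f(x_3) = 10.467529, coefficient = 2
x_4 = 2.4167, f(x_4) = 14.114005, coefficient = 2
x_5 = 2.6458, f(x_5) = 18.521982, coefficient = 2
x_6 = 2.8750, f(x_6) = 23.763672, coefficient = 2
x_7 = 3.1042, f(x_7) = 29.911287, coefficient = 2
x_8 = 3.3333, f(x_8) = 37.037037, coefficient = 2
x_9 = 3.5625, f(x_9) = 45.213135, coefficient = 2
x_10 = 3.7917, f(x_10) = 54.511791, coefficient = 2
x_11 = 4.0208, f(x_11) = 65.005217, coefficient = 2
x_12 = 4.2500, f(x_12) = 76.765625, coefficient = 1

I ≈ (0.229167/2) × 702.593099 = 80.505459
Exact value: 80.297852
Error: 0.207608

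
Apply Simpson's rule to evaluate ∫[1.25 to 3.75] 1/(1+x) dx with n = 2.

f(x) = 1/(1+x)
a = 1.25, b = 3.75, n = 2
h = (b - a)/n = 1.250000

Simpson's rule: (h/3)[f(x₀) + 4f(x₁) + 2f(x₂) + ... + f(xₙ)]

x_0 = 1.2500, f(x_0) = 0.444444, coefficient = 1
x_1 = 2.5000, f(x_1) = 0.285714, coefficient = 4
x_2 = 3.7500, f(x_2) = 0.210526, coefficient = 1

I ≈ (1.250000/3) × 1.797828 = 0.749095
Exact value: 0.747214
Error: 0.001881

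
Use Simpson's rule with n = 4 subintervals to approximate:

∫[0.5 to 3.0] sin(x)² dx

f(x) = sin(x)²
a = 0.5, b = 3.0, n = 4
h = (b - a)/n = 0.625000

Simpson's rule: (h/3)[f(x₀) + 4f(x₁) + 2f(x₂) + ... + f(xₙ)]

x_0 = 0.5000, f(x_0) = 0.229849, coefficient = 1
x_1 = 1.1250, f(x_1) = 0.814087, coefficient = 4
x_2 = 1.7500, f(x_2) = 0.968228, coefficient = 2
x_3 = 2.3750, f(x_3) = 0.481199, coefficient = 4
x_4 = 3.0000, f(x_4) = 0.019915, coefficient = 1

I ≈ (0.625000/3) × 7.367363 = 1.534867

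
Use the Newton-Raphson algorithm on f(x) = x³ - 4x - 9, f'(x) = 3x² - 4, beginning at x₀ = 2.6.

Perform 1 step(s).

f(x) = x³ - 4x - 9
f'(x) = 3x² - 4
x₀ = 2.6

Newton-Raphson formula: x_{n+1} = x_n - f(x_n)/f'(x_n)

Iteration 1:
  f(2.600000) = -1.824000
  f'(2.600000) = 16.280000
  x_1 = 2.600000 - (-1.824000)/16.280000 = 2.712039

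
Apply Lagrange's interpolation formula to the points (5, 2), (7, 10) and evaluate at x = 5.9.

Lagrange interpolation formula:
P(x) = Σ yᵢ × Lᵢ(x)
where Lᵢ(x) = Π_{j≠i} (x - xⱼ)/(xᵢ - xⱼ)

L_0(5.9) = (5.9 - 7)/(5 - 7) = 0.550000
L_1(5.9) = (5.9 - 5)/(7 - 5) = 0.450000

P(5.9) = 2×L_0(5.9) + 10×L_1(5.9)
P(5.9) = 5.600000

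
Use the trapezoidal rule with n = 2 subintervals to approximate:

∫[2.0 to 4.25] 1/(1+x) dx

f(x) = 1/(1+x)
a = 2.0, b = 4.25, n = 2
h = (b - a)/n = 1.125000

Trapezoidal rule: (h/2)[f(x₀) + 2f(x₁) + 2f(x₂) + ... + f(xₙ)]

x_0 = 2.0000, f(x_0) = 0.333333, coefficient = 1
x_1 = 3.1250, f(x_1) = 0.242424, coefficient = 2
x_2 = 4.2500, f(x_2) = 0.190476, coefficient = 1

I ≈ (1.125000/2) × 1.008658 = 0.567370
Exact value: 0.559616
Error: 0.007754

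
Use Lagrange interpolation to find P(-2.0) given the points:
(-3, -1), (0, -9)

Lagrange interpolation formula:
P(x) = Σ yᵢ × Lᵢ(x)
where Lᵢ(x) = Π_{j≠i} (x - xⱼ)/(xᵢ - xⱼ)

L_0(-2.0) = (-2.0 - 0)/(-3 - 0) = 0.666667
L_1(-2.0) = (-2.0 - (-3))/(0 - (-3)) = 0.333333

P(-2.0) = (-1)×L_0(-2.0) + (-9)×L_1(-2.0)
P(-2.0) = -3.666667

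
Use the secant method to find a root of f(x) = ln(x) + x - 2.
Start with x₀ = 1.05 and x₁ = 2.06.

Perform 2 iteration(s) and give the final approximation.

f(x) = ln(x) + x - 2
x₀ = 1.05, x₁ = 2.06

Secant formula: x_{n+1} = x_n - f(x_n)(x_n - x_{n-1})/(f(x_n) - f(x_{n-1}))

Iteration 1:
  f(1.050000) = -0.901210
  f(2.060000) = 0.782706
  x_2 = 2.060000 - 0.782706×(2.060000 - 1.050000)/(0.782706 - (-0.901210))
       = 1.590539
Iteration 2:
  f(2.060000) = 0.782706
  f(1.590539) = 0.054612
  x_3 = 1.590539 - 0.054612×(1.590539 - 2.060000)/(0.054612 - 0.782706)
       = 1.555326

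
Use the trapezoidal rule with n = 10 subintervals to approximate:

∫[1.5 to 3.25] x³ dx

f(x) = x³
a = 1.5, b = 3.25, n = 10
h = (b - a)/n = 0.175000

Trapezoidal rule: (h/2)[f(x₀) + 2f(x₁) + 2f(x₂) + ... + f(xₙ)]

x_0 = 1.5000, f(x_0) = 3.375000, coefficient = 1
x_1 = 1.6750, f(x_1) = 4.699422, coefficient = 2
x_2 = 1.8500, f(x_2) = 6.331625, coefficient = 2
x_3 = 2.0250, f(x_3) = 8.303766, coefficient = 2
x_4 = 2.2000, f(x_4) = 10.648000, coefficient = 2
x_5 = 2.3750, f(x_5) = 13.396484, coefficient = 2
x_6 = 2.5500, f(x_6) = 16.581375, coefficient = 2
x_7 = 2.7250, f(x_7) = 20.234828, coefficient = 2
x_8 = 2.9000, f(x_8) = 24.389000, coefficient = 2
x_9 = 3.0750, f(x_9) = 29.076047, coefficient = 2
x_10 = 3.2500, f(x_10) = 34.328125, coefficient = 1

I ≈ (0.175000/2) × 305.024219 = 26.689619
Exact value: 26.625977
Error: 0.063643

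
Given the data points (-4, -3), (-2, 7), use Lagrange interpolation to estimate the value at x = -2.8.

Lagrange interpolation formula:
P(x) = Σ yᵢ × Lᵢ(x)
where Lᵢ(x) = Π_{j≠i} (x - xⱼ)/(xᵢ - xⱼ)

L_0(-2.8) = (-2.8 - (-2))/(-4 - (-2)) = 0.400000
L_1(-2.8) = (-2.8 - (-4))/(-2 - (-4)) = 0.600000

P(-2.8) = (-3)×L_0(-2.8) + 7×L_1(-2.8)
P(-2.8) = 3.000000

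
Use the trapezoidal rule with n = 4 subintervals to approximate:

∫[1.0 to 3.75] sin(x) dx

f(x) = sin(x)
a = 1.0, b = 3.75, n = 4
h = (b - a)/n = 0.687500

Trapezoidal rule: (h/2)[f(x₀) + 2f(x₁) + 2f(x₂) + ... + f(xₙ)]

x_0 = 1.0000, f(x_0) = 0.841471, coefficient = 1
x_1 = 1.6875, f(x_1) = 0.993198, coefficient = 2
x_2 = 2.3750, f(x_2) = 0.693685, coefficient = 2
x_3 = 3.0625, f(x_3) = 0.079010, coefficient = 2
x_4 = 3.7500, f(x_4) = -0.571561, coefficient = 1

I ≈ (0.687500/2) × 3.801696 = 1.306833
Exact value: 1.360862
Error: 0.054029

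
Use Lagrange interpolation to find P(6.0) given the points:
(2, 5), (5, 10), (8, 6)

Lagrange interpolation formula:
P(x) = Σ yᵢ × Lᵢ(x)
where Lᵢ(x) = Π_{j≠i} (x - xⱼ)/(xᵢ - xⱼ)

L_0(6.0) = (6.0 - 5)/(2 - 5) × (6.0 - 8)/(2 - 8) = -0.111111
L_1(6.0) = (6.0 - 2)/(5 - 2) × (6.0 - 8)/(5 - 8) = 0.888889
L_2(6.0) = (6.0 - 2)/(8 - 2) × (6.0 - 5)/(8 - 5) = 0.222222

P(6.0) = 5×L_0(6.0) + 10×L_1(6.0) + 6×L_2(6.0)
P(6.0) = 9.666667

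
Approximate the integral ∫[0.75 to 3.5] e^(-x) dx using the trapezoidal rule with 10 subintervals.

f(x) = e^(-x)
a = 0.75, b = 3.5, n = 10
h = (b - a)/n = 0.275000

Trapezoidal rule: (h/2)[f(x₀) + 2f(x₁) + 2f(x₂) + ... + f(xₙ)]

x_0 = 0.7500, f(x_0) = 0.472367, coefficient = 1
x_1 = 1.0250, f(x_1) = 0.358796, coefficient = 2
x_2 = 1.3000, f(x_2) = 0.272532, coefficient = 2
x_3 = 1.5750, f(x_3) = 0.207008, coefficient = 2
x_4 = 1.8500, f(x_4) = 0.157237, coefficient = 2
x_5 = 2.1250, f(x_5) = 0.119433, coefficient = 2
x_6 = 2.4000, f(x_6) = 0.090718, coefficient = 2
x_7 = 2.6750, f(x_7) = 0.068907, coefficient = 2
x_8 = 2.9500, f(x_8) = 0.052340, coefficient = 2
x_9 = 3.2250, f(x_9) = 0.039756, coefficient = 2
x_10 = 3.5000, f(x_10) = 0.030197, coefficient = 1

I ≈ (0.275000/2) × 3.236016 = 0.444952
Exact value: 0.442169
Error: 0.002783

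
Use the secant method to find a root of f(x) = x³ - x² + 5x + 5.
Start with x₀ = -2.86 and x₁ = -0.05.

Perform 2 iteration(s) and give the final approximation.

f(x) = x³ - x² + 5x + 5
x₀ = -2.86, x₁ = -0.05

Secant formula: x_{n+1} = x_n - f(x_n)(x_n - x_{n-1})/(f(x_n) - f(x_{n-1}))

Iteration 1:
  f(-2.860000) = -40.873256
  f(-0.050000) = 4.747375
  x_2 = -0.050000 - 4.747375×(-0.050000 - (-2.860000))/(4.747375 - (-40.873256))
       = -0.342414
Iteration 2:
  f(-0.050000) = 4.747375
  f(-0.342414) = 3.130534
  x_3 = -0.342414 - 3.130534×(-0.342414 - (-0.050000))/(3.130534 - 4.747375)
       = -0.908588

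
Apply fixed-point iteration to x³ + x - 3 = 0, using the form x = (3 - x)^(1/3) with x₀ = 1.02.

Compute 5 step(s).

Equation: x³ + x - 3 = 0
Fixed-point form: x = (3 - x)^(1/3)
x₀ = 1.02

x_1 = g(1.020000) = 1.255707
x_2 = g(1.255707) = 1.203760
x_3 = g(1.203760) = 1.215593
x_4 = g(1.215593) = 1.212918
x_5 = g(1.212918) = 1.213523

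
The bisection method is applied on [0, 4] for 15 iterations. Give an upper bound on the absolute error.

Bisection error bound: |error| ≤ (b-a)/2^n
|error| ≤ (4 - 0)/2^15 = 4/2^15
|error| ≤ 0.0001220703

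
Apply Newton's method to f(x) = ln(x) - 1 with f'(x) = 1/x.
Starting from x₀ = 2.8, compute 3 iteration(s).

f(x) = ln(x) - 1
f'(x) = 1/x
x₀ = 2.8

Newton-Raphson formula: x_{n+1} = x_n - f(x_n)/f'(x_n)

Iteration 1:
  f(2.800000) = 0.029619
  f'(2.800000) = 0.357143
  x_1 = 2.800000 - 0.029619/0.357143 = 2.717066
Iteration 2:
  f(2.717066) = -0.000448
  f'(2.717066) = 0.368044
  x_2 = 2.717066 - (-0.000448)/0.368044 = 2.718282
Iteration 3:
  f(2.718282) = 0.000000
  f'(2.718282) = 0.367879
  x_3 = 2.718282 - 0.000000/0.367879 = 2.718282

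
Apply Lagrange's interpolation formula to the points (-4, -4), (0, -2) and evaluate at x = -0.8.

Lagrange interpolation formula:
P(x) = Σ yᵢ × Lᵢ(x)
where Lᵢ(x) = Π_{j≠i} (x - xⱼ)/(xᵢ - xⱼ)

L_0(-0.8) = (-0.8 - 0)/(-4 - 0) = 0.200000
L_1(-0.8) = (-0.8 - (-4))/(0 - (-4)) = 0.800000

P(-0.8) = (-4)×L_0(-0.8) + (-2)×L_1(-0.8)
P(-0.8) = -2.400000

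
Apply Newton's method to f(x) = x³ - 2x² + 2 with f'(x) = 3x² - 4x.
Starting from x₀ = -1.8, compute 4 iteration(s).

f(x) = x³ - 2x² + 2
f'(x) = 3x² - 4x
x₀ = -1.8

Newton-Raphson formula: x_{n+1} = x_n - f(x_n)/f'(x_n)

Iteration 1:
  f(-1.800000) = -10.312000
  f'(-1.800000) = 16.920000
  x_1 = -1.800000 - (-10.312000)/16.920000 = -1.190544
Iteration 2:
  f(-1.190544) = -2.522259
  f'(-1.190544) = 9.014358
  x_2 = -1.190544 - (-2.522259)/9.014358 = -0.910739
Iteration 3:
  f(-0.910739) = -0.414300
  f'(-0.910739) = 6.131294
  x_3 = -0.910739 - (-0.414300)/6.131294 = -0.843168
Iteration 4:
  f(-0.843168) = -0.021298
  f'(-0.843168) = 5.505466
  x_4 = -0.843168 - (-0.021298)/5.505466 = -0.839299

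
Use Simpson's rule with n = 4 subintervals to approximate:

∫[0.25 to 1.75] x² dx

f(x) = x²
a = 0.25, b = 1.75, n = 4
h = (b - a)/n = 0.375000

Simpson's rule: (h/3)[f(x₀) + 4f(x₁) + 2f(x₂) + ... + f(xₙ)]

x_0 = 0.2500, f(x_0) = 0.062500, coefficient = 1
x_1 = 0.6250, f(x_1) = 0.390625, coefficient = 4
x_2 = 1.0000, f(x_2) = 1.000000, coefficient = 2
x_3 = 1.3750, f(x_3) = 1.890625, coefficient = 4
x_4 = 1.7500, f(x_4) = 3.062500, coefficient = 1

I ≈ (0.375000/3) × 14.250000 = 1.781250
Exact value: 1.781250
Error: 0.000000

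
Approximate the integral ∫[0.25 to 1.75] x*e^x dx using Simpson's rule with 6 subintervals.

f(x) = x*e^x
a = 0.25, b = 1.75, n = 6
h = (b - a)/n = 0.250000

Simpson's rule: (h/3)[f(x₀) + 4f(x₁) + 2f(x₂) + ... + f(xₙ)]

x_0 = 0.2500, f(x_0) = 0.321006, coefficient = 1
x_1 = 0.5000, f(x_1) = 0.824361, coefficient = 4
x_2 = 0.7500, f(x_2) = 1.587750, coefficient = 2
x_3 = 1.0000, f(x_3) = 2.718282, coefficient = 4
x_4 = 1.2500, f(x_4) = 4.362929, coefficient = 2
x_5 = 1.5000, f(x_5) = 6.722534, coefficient = 4
x_6 = 1.7500, f(x_6) = 10.070555, coefficient = 1

I ≈ (0.250000/3) × 63.353623 = 5.279469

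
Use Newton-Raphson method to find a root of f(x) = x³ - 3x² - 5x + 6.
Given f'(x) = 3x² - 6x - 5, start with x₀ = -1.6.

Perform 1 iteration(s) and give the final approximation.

f(x) = x³ - 3x² - 5x + 6
f'(x) = 3x² - 6x - 5
x₀ = -1.6

Newton-Raphson formula: x_{n+1} = x_n - f(x_n)/f'(x_n)

Iteration 1:
  f(-1.600000) = 2.224000
  f'(-1.600000) = 12.280000
  x_1 = -1.600000 - 2.224000/12.280000 = -1.781107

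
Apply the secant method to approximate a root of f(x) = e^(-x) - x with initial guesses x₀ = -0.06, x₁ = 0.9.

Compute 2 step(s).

f(x) = e^(-x) - x
x₀ = -0.06, x₁ = 0.9

Secant formula: x_{n+1} = x_n - f(x_n)(x_n - x_{n-1})/(f(x_n) - f(x_{n-1}))

Iteration 1:
  f(-0.060000) = 1.121837
  f(0.900000) = -0.493430
  x_2 = 0.900000 - (-0.493430)×(0.900000 - (-0.060000))/(-0.493430 - 1.121837)
       = 0.606740
Iteration 2:
  f(0.900000) = -0.493430
  f(0.606740) = -0.061615
  x_3 = 0.606740 - (-0.061615)×(0.606740 - 0.900000)/(-0.061615 - (-0.493430))
       = 0.564895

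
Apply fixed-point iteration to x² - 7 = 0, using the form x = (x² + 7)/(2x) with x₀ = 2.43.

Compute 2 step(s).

Equation: x² - 7 = 0
Fixed-point form: x = (x² + 7)/(2x)
x₀ = 2.43

x_1 = g(2.430000) = 2.655329
x_2 = g(2.655329) = 2.645769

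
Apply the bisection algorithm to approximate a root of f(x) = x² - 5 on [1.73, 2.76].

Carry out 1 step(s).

f(x) = x² - 5
Initial interval: [1.73, 2.76]

Iteration 1:
  c_1 = (1.730000 + 2.760000)/2 = 2.245000
  f(c_1) = f(2.245000) = 0.040025
  f(a) × f(c) < 0, new interval: [1.730000, 2.245000]

After 1 iteration(s), the approximation is c_1 = 2.245000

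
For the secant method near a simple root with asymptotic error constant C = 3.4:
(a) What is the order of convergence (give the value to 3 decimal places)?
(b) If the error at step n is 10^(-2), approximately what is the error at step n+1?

(a) Secant method has superlinear convergence with order φ = (1+√5)/2 ≈ 1.618.
    This means |e_{n+1}| ≈ C|e_n|^1.618.

(b) With |e_n| = 10^(-2) and C = 3.4:
    |e_{n+1}| ≈ 3.4 × (10^(-2))^1.618 = 3.4 × 10^(-3.24)

(a) ≈ 1.618 (golden ratio); (b) |e_{n+1}| ≈ 1.974e-03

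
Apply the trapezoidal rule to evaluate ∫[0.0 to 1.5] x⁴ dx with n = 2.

f(x) = x⁴
a = 0.0, b = 1.5, n = 2
h = (b - a)/n = 0.750000

Trapezoidal rule: (h/2)[f(x₀) + 2f(x₁) + 2f(x₂) + ... + f(xₙ)]

x_0 = 0.0000, f(x_0) = 0.000000, coefficient = 1
x_1 = 0.7500, f(x_1) = 0.316406, coefficient = 2
x_2 = 1.5000, f(x_2) = 5.062500, coefficient = 1

I ≈ (0.750000/2) × 5.695312 = 2.135742
Exact value: 1.518750
Error: 0.616992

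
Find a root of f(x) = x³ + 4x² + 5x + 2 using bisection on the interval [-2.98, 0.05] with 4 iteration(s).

f(x) = x³ + 4x² + 5x + 2
Initial interval: [-2.98, 0.05]

Iteration 1:
  c_1 = (-2.980000 + 0.050000)/2 = -1.465000
  f(c_1) = f(-1.465000) = 0.115680
  f(a) × f(c) < 0, new interval: [-2.980000, -1.465000]
Iteration 2:
  c_2 = (-2.980000 + (-1.465000))/2 = -2.222500
  f(c_2) = f(-2.222500) = -0.332528
  f(a) × f(c) ≥ 0, new interval: [-2.222500, -1.465000]
Iteration 3:
  c_3 = (-2.222500 + (-1.465000))/2 = -1.843750
  f(c_3) = f(-1.843750) = 0.111237
  f(a) × f(c) < 0, new interval: [-2.222500, -1.843750]
Iteration 4:
  c_4 = (-2.222500 + (-1.843750))/2 = -2.033125
  f(c_4) = f(-2.033125) = -0.035356
  f(a) × f(c) ≥ 0, new interval: [-2.033125, -1.843750]

After 4 iteration(s), the approximation is c_4 = -2.033125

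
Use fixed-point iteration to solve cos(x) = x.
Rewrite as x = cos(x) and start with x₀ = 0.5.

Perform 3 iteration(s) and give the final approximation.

Equation: cos(x) = x
Fixed-point form: x = cos(x)
x₀ = 0.5

x_1 = g(0.500000) = 0.877583
x_2 = g(0.877583) = 0.639012
x_3 = g(0.639012) = 0.802685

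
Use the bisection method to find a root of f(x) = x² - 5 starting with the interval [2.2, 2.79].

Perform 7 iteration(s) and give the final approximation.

f(x) = x² - 5
Initial interval: [2.2, 2.79]

Iteration 1:
  c_1 = (2.200000 + 2.790000)/2 = 2.495000
  f(c_1) = f(2.495000) = 1.225025
  f(a) × f(c) < 0, new interval: [2.200000, 2.495000]
Iteration 2:
  c_2 = (2.200000 + 2.495000)/2 = 2.347500
  f(c_2) = f(2.347500) = 0.510756
  f(a) × f(c) < 0, new interval: [2.200000, 2.347500]
Iteration 3:
  c_3 = (2.200000 + 2.347500)/2 = 2.273750
  f(c_3) = f(2.273750) = 0.169939
  f(a) × f(c) < 0, new interval: [2.200000, 2.273750]
Iteration 4:
  c_4 = (2.200000 + 2.273750)/2 = 2.236875
  f(c_4) = f(2.236875) = 0.003610
  f(a) × f(c) < 0, new interval: [2.200000, 2.236875]
Iteration 5:
  c_5 = (2.200000 + 2.236875)/2 = 2.218438
  f(c_5) = f(2.218438) = -0.078535
  f(a) × f(c) ≥ 0, new interval: [2.218438, 2.236875]
Iteration 6:
  c_6 = (2.218438 + 2.236875)/2 = 2.227656
  f(c_6) = f(2.227656) = -0.037548
  f(a) × f(c) ≥ 0, new interval: [2.227656, 2.236875]
Iteration 7:
  c_7 = (2.227656 + 2.236875)/2 = 2.232266
  f(c_7) = f(2.232266) = -0.016990
  f(a) × f(c) ≥ 0, new interval: [2.232266, 2.236875]

After 7 iteration(s), the approximation is c_7 = 2.232266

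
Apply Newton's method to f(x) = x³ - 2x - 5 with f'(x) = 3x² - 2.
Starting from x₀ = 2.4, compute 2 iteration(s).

f(x) = x³ - 2x - 5
f'(x) = 3x² - 2
x₀ = 2.4

Newton-Raphson formula: x_{n+1} = x_n - f(x_n)/f'(x_n)

Iteration 1:
  f(2.400000) = 4.024000
  f'(2.400000) = 15.280000
  x_1 = 2.400000 - 4.024000/15.280000 = 2.136649
Iteration 2:
  f(2.136649) = 0.481082
  f'(2.136649) = 11.695810
  x_2 = 2.136649 - 0.481082/11.695810 = 2.095516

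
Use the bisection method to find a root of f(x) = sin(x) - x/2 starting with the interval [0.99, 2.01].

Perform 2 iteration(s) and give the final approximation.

f(x) = sin(x) - x/2
Initial interval: [0.99, 2.01]

Iteration 1:
  c_1 = (0.990000 + 2.010000)/2 = 1.500000
  f(c_1) = f(1.500000) = 0.247495
  f(a) × f(c) ≥ 0, new interval: [1.500000, 2.010000]
Iteration 2:
  c_2 = (1.500000 + 2.010000)/2 = 1.755000
  f(c_2) = f(1.755000) = 0.105582
  f(a) × f(c) ≥ 0, new interval: [1.755000, 2.010000]

After 2 iteration(s), the approximation is c_2 = 1.755000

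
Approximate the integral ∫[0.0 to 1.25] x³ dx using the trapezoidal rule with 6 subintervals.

f(x) = x³
a = 0.0, b = 1.25, n = 6
h = (b - a)/n = 0.208333

Trapezoidal rule: (h/2)[f(x₀) + 2f(x₁) + 2f(x₂) + ... + f(xₙ)]

x_0 = 0.0000, f(x_0) = 0.000000, coefficient = 1
x_1 = 0.2083, f(x_1) = 0.009042, coefficient = 2
x_2 = 0.4167, f(x_2) = 0.072338, coefficient = 2
x_3 = 0.6250, f(x_3) = 0.244141, coefficient = 2
x_4 = 0.8333, f(x_4) = 0.578704, coefficient = 2
x_5 = 1.0417, f(x_5) = 1.130281, coefficient = 2
x_6 = 1.2500, f(x_6) = 1.953125, coefficient = 1

I ≈ (0.208333/2) × 6.022135 = 0.627306
Exact value: 0.610352
Error: 0.016954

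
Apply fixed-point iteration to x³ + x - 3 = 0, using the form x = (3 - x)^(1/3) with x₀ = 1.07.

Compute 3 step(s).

Equation: x³ + x - 3 = 0
Fixed-point form: x = (3 - x)^(1/3)
x₀ = 1.07

x_1 = g(1.070000) = 1.245047
x_2 = g(1.245047) = 1.206207
x_3 = g(1.206207) = 1.215041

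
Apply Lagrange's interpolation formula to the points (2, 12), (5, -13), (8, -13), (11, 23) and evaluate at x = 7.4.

Lagrange interpolation formula:
P(x) = Σ yᵢ × Lᵢ(x)
where Lᵢ(x) = Π_{j≠i} (x - xⱼ)/(xᵢ - xⱼ)

L_0(7.4) = (7.4 - 5)/(2 - 5) × (7.4 - 8)/(2 - 8) × (7.4 - 11)/(2 - 11) = -0.032000
L_1(7.4) = (7.4 - 2)/(5 - 2) × (7.4 - 8)/(5 - 8) × (7.4 - 11)/(5 - 11) = 0.216000
L_2(7.4) = (7.4 - 2)/(8 - 2) × (7.4 - 5)/(8 - 5) × (7.4 - 11)/(8 - 11) = 0.864000
L_3(7.4) = (7.4 - 2)/(11 - 2) × (7.4 - 5)/(11 - 5) × (7.4 - 8)/(11 - 8) = -0.048000

P(7.4) = 12×L_0(7.4) + (-13)×L_1(7.4) + (-13)×L_2(7.4) + 23×L_3(7.4)
P(7.4) = -15.528000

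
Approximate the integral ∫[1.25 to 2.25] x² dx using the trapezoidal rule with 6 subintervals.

f(x) = x²
a = 1.25, b = 2.25, n = 6
h = (b - a)/n = 0.166667

Trapezoidal rule: (h/2)[f(x₀) + 2f(x₁) + 2f(x₂) + ... + f(xₙ)]

x_0 = 1.2500, f(x_0) = 1.562500, coefficient = 1
x_1 = 1.4167, f(x_1) = 2.006944, coefficient = 2
x_2 = 1.5833, f(x_2) = 2.506944, coefficient = 2
x_3 = 1.7500, f(x_3) = 3.062500, coefficient = 2
x_4 = 1.9167, f(x_4) = 3.673611, coefficient = 2
x_5 = 2.0833, f(x_5) = 4.340278, coefficient = 2
x_6 = 2.2500, f(x_6) = 5.062500, coefficient = 1

I ≈ (0.166667/2) × 37.805556 = 3.150463
Exact value: 3.145833
Error: 0.004630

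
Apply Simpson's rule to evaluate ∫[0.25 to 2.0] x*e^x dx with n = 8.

f(x) = x*e^x
a = 0.25, b = 2.0, n = 8
h = (b - a)/n = 0.218750

Simpson's rule: (h/3)[f(x₀) + 4f(x₁) + 2f(x₂) + ... + f(xₙ)]

x_0 = 0.2500, f(x_0) = 0.321006, coefficient = 1
x_1 = 0.4688, f(x_1) = 0.749060, coefficient = 4
x_2 = 0.6875, f(x_2) = 1.367257, coefficient = 2
x_3 = 0.9062, f(x_3) = 2.242990, coefficient = 4
x_4 = 1.1250, f(x_4) = 3.465244, coefficient = 2
x_5 = 1.3438, f(x_5) = 5.151120, coefficient = 4
x_6 = 1.5625, f(x_6) = 7.454271, coefficient = 2
x_7 = 1.7812, f(x_7) = 10.575768, coefficient = 4
x_8 = 2.0000, f(x_8) = 14.778112, coefficient = 1

I ≈ (0.218750/3) × 114.548418 = 8.352489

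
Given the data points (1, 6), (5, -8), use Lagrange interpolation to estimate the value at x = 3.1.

Lagrange interpolation formula:
P(x) = Σ yᵢ × Lᵢ(x)
where Lᵢ(x) = Π_{j≠i} (x - xⱼ)/(xᵢ - xⱼ)

L_0(3.1) = (3.1 - 5)/(1 - 5) = 0.475000
L_1(3.1) = (3.1 - 1)/(5 - 1) = 0.525000

P(3.1) = 6×L_0(3.1) + (-8)×L_1(3.1)
P(3.1) = -1.350000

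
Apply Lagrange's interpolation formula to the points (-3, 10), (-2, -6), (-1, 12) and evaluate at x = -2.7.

Lagrange interpolation formula:
P(x) = Σ yᵢ × Lᵢ(x)
where Lᵢ(x) = Π_{j≠i} (x - xⱼ)/(xᵢ - xⱼ)

L_0(-2.7) = (-2.7 - (-2))/(-3 - (-2)) × (-2.7 - (-1))/(-3 - (-1)) = 0.595000
L_1(-2.7) = (-2.7 - (-3))/(-2 - (-3)) × (-2.7 - (-1))/(-2 - (-1)) = 0.510000
L_2(-2.7) = (-2.7 - (-3))/(-1 - (-3)) × (-2.7 - (-2))/(-1 - (-2)) = -0.105000

P(-2.7) = 10×L_0(-2.7) + (-6)×L_1(-2.7) + 12×L_2(-2.7)
P(-2.7) = 1.630000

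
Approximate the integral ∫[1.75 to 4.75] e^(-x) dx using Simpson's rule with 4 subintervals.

f(x) = e^(-x)
a = 1.75, b = 4.75, n = 4
h = (b - a)/n = 0.750000

Simpson's rule: (h/3)[f(x₀) + 4f(x₁) + 2f(x₂) + ... + f(xₙ)]

x_0 = 1.7500, f(x_0) = 0.173774, coefficient = 1
x_1 = 2.5000, f(x_1) = 0.082085, coefficient = 4
x_2 = 3.2500, f(x_2) = 0.038774, coefficient = 2
x_3 = 4.0000, f(x_3) = 0.018316, coefficient = 4
x_4 = 4.7500, f(x_4) = 0.008652, coefficient = 1

I ≈ (0.750000/3) × 0.661577 = 0.165394
Exact value: 0.165122
Error: 0.000272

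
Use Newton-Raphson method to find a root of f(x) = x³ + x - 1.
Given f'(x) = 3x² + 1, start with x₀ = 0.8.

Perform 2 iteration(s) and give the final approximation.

f(x) = x³ + x - 1
f'(x) = 3x² + 1
x₀ = 0.8

Newton-Raphson formula: x_{n+1} = x_n - f(x_n)/f'(x_n)

Iteration 1:
  f(0.800000) = 0.312000
  f'(0.800000) = 2.920000
  x_1 = 0.800000 - 0.312000/2.920000 = 0.693151
Iteration 2:
  f(0.693151) = 0.026180
  f'(0.693151) = 2.441374
  x_2 = 0.693151 - 0.026180/2.441374 = 0.682427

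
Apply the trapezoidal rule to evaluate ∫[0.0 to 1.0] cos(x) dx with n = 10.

f(x) = cos(x)
a = 0.0, b = 1.0, n = 10
h = (b - a)/n = 0.100000

Trapezoidal rule: (h/2)[f(x₀) + 2f(x₁) + 2f(x₂) + ... + f(xₙ)]

x_0 = 0.0000, f(x_0) = 1.000000, coefficient = 1
x_1 = 0.1000, f(x_1) = 0.995004, coefficient = 2
x_2 = 0.2000, f(x_2) = 0.980067, coefficient = 2
x_3 = 0.3000, f(x_3) = 0.955336, coefficient = 2
x_4 = 0.4000, f(x_4) = 0.921061, coefficient = 2
x_5 = 0.5000, f(x_5) = 0.877583, coefficient = 2
x_6 = 0.6000, f(x_6) = 0.825336, coefficient = 2
x_7 = 0.7000, f(x_7) = 0.764842, coefficient = 2
x_8 = 0.8000, f(x_8) = 0.696707, coefficient = 2
x_9 = 0.9000, f(x_9) = 0.621610, coefficient = 2
x_10 = 1.0000, f(x_10) = 0.540302, coefficient = 1

I ≈ (0.100000/2) × 16.815393 = 0.840770
Exact value: 0.841471
Error: 0.000701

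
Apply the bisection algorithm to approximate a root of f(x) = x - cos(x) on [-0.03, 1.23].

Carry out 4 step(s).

f(x) = x - cos(x)
Initial interval: [-0.03, 1.23]

Iteration 1:
  c_1 = (-0.030000 + 1.230000)/2 = 0.600000
  f(c_1) = f(0.600000) = -0.225336
  f(a) × f(c) ≥ 0, new interval: [0.600000, 1.230000]
Iteration 2:
  c_2 = (0.600000 + 1.230000)/2 = 0.915000
  f(c_2) = f(0.915000) = 0.305209
  f(a) × f(c) < 0, new interval: [0.600000, 0.915000]
Iteration 3:
  c_3 = (0.600000 + 0.915000)/2 = 0.757500
  f(c_3) = f(0.757500) = 0.030944
  f(a) × f(c) < 0, new interval: [0.600000, 0.757500]
Iteration 4:
  c_4 = (0.600000 + 0.757500)/2 = 0.678750
  f(c_4) = f(0.678750) = -0.099608
  f(a) × f(c) ≥ 0, new interval: [0.678750, 0.757500]

After 4 iteration(s), the approximation is c_4 = 0.678750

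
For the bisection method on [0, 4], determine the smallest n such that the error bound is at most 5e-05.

We need (b-a)/2^n ≤ 5e-05
(4 - 0)/2^n ≤ 5e-05
4/2^n ≤ 5e-05
2^n ≥ 80000
n ≥ log₂(80000) = 16.29
n ≥ 17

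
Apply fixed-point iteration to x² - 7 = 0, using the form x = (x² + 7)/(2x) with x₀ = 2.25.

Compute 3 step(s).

Equation: x² - 7 = 0
Fixed-point form: x = (x² + 7)/(2x)
x₀ = 2.25

x_1 = g(2.250000) = 2.680556
x_2 = g(2.680556) = 2.645977
x_3 = g(2.645977) = 2.645751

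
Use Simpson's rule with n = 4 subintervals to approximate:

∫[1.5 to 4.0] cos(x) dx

f(x) = cos(x)
a = 1.5, b = 4.0, n = 4
h = (b - a)/n = 0.625000

Simpson's rule: (h/3)[f(x₀) + 4f(x₁) + 2f(x₂) + ... + f(xₙ)]

x_0 = 1.5000, f(x_0) = 0.070737, coefficient = 1
x_1 = 2.1250, f(x_1) = -0.526266, coefficient = 4
x_2 = 2.7500, f(x_2) = -0.924302, coefficient = 2
x_3 = 3.3750, f(x_3) = -0.972884, coefficient = 4
x_4 = 4.0000, f(x_4) = -0.653644, coefficient = 1

I ≈ (0.625000/3) × -8.428112 = -1.755857
Exact value: -1.754297
Error: 0.001559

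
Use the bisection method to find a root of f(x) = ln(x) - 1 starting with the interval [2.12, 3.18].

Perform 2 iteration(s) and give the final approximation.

f(x) = ln(x) - 1
Initial interval: [2.12, 3.18]

Iteration 1:
  c_1 = (2.120000 + 3.180000)/2 = 2.650000
  f(c_1) = f(2.650000) = -0.025440
  f(a) × f(c) ≥ 0, new interval: [2.650000, 3.180000]
Iteration 2:
  c_2 = (2.650000 + 3.180000)/2 = 2.915000
  f(c_2) = f(2.915000) = 0.069870
  f(a) × f(c) < 0, new interval: [2.650000, 2.915000]

After 2 iteration(s), the approximation is c_2 = 2.915000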